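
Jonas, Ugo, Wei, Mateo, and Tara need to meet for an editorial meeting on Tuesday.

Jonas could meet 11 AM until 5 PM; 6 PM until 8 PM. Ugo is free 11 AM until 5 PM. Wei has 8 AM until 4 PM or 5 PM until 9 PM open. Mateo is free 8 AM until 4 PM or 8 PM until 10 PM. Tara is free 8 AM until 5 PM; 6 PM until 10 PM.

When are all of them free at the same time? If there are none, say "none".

11:00-16:00

Jonas ∩ Ugo: 11:00-17:00.
Jonas ∩ Ugo ∩ Wei: 11:00-16:00.
Jonas ∩ Ugo ∩ Wei ∩ Mateo: 11:00-16:00.
Jonas ∩ Ugo ∩ Wei ∩ Mateo ∩ Tara: 11:00-16:00.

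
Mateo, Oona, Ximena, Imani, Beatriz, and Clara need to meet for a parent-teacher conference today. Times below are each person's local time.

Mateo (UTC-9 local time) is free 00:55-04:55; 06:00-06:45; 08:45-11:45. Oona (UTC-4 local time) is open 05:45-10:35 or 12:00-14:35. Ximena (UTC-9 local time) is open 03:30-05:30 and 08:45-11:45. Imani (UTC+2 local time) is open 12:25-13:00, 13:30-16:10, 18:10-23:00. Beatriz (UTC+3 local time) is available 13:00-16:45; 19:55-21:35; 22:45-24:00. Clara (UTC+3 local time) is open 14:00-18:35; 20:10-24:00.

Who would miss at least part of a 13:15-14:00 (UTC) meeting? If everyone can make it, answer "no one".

Beatriz, Mateo

Mateo in UTC: 09:55-13:55, 15:00-15:45, 17:45-20:45 (add 9h to convert from UTC-9).
Oona in UTC: 09:45-14:35, 16:00-18:35 (add 4h to convert from UTC-4).
Ximena in UTC: 12:30-14:30, 17:45-20:45 (add 9h to convert from UTC-9).
Imani in UTC: 10:25-11:00, 11:30-14:10, 16:10-21:00 (subtract 2h to convert from UTC+2).
Beatriz in UTC: 10:00-13:45, 16:55-18:35, 19:45-21:00 (subtract 3h to convert from UTC+3).
Clara in UTC: 11:00-15:35, 17:10-21:00 (subtract 3h to convert from UTC+3).
Mateo: not fully free for 13:15-14:00. Oona: free for 13:15-14:00. Ximena: free for 13:15-14:00. Imani: free for 13:15-14:00. Beatriz: not fully free for 13:15-14:00. Clara: free for 13:15-14:00.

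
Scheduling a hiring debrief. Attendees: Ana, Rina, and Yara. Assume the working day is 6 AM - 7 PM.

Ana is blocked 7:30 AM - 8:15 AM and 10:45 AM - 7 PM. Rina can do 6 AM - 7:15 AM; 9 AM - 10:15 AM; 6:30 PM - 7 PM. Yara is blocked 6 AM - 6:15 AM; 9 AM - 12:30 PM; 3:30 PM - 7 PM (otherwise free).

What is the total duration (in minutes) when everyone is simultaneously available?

Ana free: 06:00-07:30, 08:15-10:45 (invert busy blocks within the working day).
Rina free: 06:00-07:15, 09:00-10:15, 18:30-19:00.
Yara free: 06:15-09:00, 12:30-15:30 (invert busy blocks within the working day).
Ana ∩ Rina: 06:00-07:15, 09:00-10:15.
Ana ∩ Rina ∩ Yara: 06:15-07:15.
That's a single block of 60 minutes.

60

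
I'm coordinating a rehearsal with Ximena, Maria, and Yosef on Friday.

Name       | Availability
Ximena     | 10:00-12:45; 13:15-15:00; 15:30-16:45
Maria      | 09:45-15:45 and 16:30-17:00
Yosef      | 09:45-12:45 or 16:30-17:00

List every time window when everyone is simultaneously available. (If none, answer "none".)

Ximena ∩ Maria: 10:00-12:45, 13:15-15:00, 15:30-15:45, 16:30-16:45.
Ximena ∩ Maria ∩ Yosef: 10:00-12:45, 16:30-16:45.
So the common availability across everyone is 10:00-12:45, 16:30-16:45.

10:00-12:45, 16:30-16:45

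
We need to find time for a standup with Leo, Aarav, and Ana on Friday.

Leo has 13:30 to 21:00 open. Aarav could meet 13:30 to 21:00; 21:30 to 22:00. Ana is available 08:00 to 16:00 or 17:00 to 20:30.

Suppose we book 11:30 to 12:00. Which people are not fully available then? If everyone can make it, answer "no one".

Leo: not fully free for 11:30-12:00. Aarav: not fully free for 11:30-12:00. Ana: free for 11:30-12:00.

Aarav, Leo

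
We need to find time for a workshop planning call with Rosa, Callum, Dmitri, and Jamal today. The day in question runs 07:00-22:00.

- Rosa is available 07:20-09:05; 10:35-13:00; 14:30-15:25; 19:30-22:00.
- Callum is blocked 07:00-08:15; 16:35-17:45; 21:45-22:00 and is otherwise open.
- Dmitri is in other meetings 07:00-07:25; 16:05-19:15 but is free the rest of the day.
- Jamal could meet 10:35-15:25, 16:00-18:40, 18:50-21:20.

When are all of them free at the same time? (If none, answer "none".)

Rosa free: 07:20-09:05, 10:35-13:00, 14:30-15:25, 19:30-22:00.
Callum free: 08:15-16:35, 17:45-21:45 (invert busy blocks within the working day).
Dmitri free: 07:25-16:05, 19:15-22:00 (invert busy blocks within the working day).
Jamal free: 10:35-15:25, 16:00-18:40, 18:50-21:20.
Rosa ∩ Callum: 08:15-09:05, 10:35-13:00, 14:30-15:25, 19:30-21:45.
Rosa ∩ Callum ∩ Dmitri: 08:15-09:05, 10:35-13:00, 14:30-15:25, 19:30-21:45.
Rosa ∩ Callum ∩ Dmitri ∩ Jamal: 10:35-13:00, 14:30-15:25, 19:30-21:20.
Those are the intersection windows.

10:35-13:00, 14:30-15:25, 19:30-21:20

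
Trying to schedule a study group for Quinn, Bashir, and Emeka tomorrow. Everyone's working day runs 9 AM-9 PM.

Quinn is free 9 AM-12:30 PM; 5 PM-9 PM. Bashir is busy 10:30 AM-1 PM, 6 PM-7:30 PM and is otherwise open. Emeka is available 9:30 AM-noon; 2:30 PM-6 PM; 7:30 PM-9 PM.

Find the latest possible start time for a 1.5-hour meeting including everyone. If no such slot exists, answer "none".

Quinn free: 09:00-12:30, 17:00-21:00.
Bashir free: 09:00-10:30, 13:00-18:00, 19:30-21:00 (invert busy blocks within the working day).
Emeka free: 09:30-12:00, 14:30-18:00, 19:30-21:00.
Quinn ∩ Bashir: 09:00-10:30, 17:00-18:00, 19:30-21:00.
Quinn ∩ Bashir ∩ Emeka: 09:30-10:30, 17:00-18:00, 19:30-21:00.
The last common window of at least 90 minutes is 19:30-21:00; a 90-minute meeting can start as late as 19:30 and still end by 21:00.

19:30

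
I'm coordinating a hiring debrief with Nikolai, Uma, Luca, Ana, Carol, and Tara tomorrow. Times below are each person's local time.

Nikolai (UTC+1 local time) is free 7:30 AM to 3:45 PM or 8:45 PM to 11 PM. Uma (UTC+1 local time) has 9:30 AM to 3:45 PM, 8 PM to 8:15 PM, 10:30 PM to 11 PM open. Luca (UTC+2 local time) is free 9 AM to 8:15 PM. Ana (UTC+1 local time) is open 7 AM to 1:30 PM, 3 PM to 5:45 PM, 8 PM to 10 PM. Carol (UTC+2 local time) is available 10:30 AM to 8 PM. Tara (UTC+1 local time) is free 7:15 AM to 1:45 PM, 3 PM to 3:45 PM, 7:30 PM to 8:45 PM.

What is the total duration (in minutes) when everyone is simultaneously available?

285

Nikolai in UTC: 06:30-14:45, 19:45-22:00 (subtract 1h to convert from UTC+1).
Uma in UTC: 08:30-14:45, 19:00-19:15, 21:30-22:00 (subtract 1h to convert from UTC+1).
Luca in UTC: 07:00-18:15 (subtract 2h to convert from UTC+2).
Ana in UTC: 06:00-12:30, 14:00-16:45, 19:00-21:00 (subtract 1h to convert from UTC+1).
Carol in UTC: 08:30-18:00 (subtract 2h to convert from UTC+2).
Tara in UTC: 06:15-12:45, 14:00-14:45, 18:30-19:45 (subtract 1h to convert from UTC+1).
Nikolai ∩ Uma: 08:30-14:45, 21:30-22:00.
Nikolai ∩ Uma ∩ Luca: 08:30-14:45.
Nikolai ∩ Uma ∩ Luca ∩ Ana: 08:30-12:30, 14:00-14:45.
Nikolai ∩ Uma ∩ Luca ∩ Ana ∩ Carol: 08:30-12:30, 14:00-14:45.
Nikolai ∩ Uma ∩ Luca ∩ Ana ∩ Carol ∩ Tara: 08:30-12:30, 14:00-14:45.
So the common availability across everyone is 08:30-12:30, 14:00-14:45.
Summing the common windows: 240 + 45 = 285 minutes.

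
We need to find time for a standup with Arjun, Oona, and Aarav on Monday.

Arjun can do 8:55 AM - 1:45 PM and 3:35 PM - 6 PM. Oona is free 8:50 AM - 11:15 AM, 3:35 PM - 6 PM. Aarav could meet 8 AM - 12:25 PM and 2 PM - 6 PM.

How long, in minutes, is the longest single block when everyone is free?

Arjun ∩ Oona: 08:55-11:15, 15:35-18:00.
Arjun ∩ Oona ∩ Aarav: 08:55-11:15, 15:35-18:00.
So the common availability across everyone is 08:55-11:15, 15:35-18:00.
The longest is 15:35-18:00 at 145 minutes.

145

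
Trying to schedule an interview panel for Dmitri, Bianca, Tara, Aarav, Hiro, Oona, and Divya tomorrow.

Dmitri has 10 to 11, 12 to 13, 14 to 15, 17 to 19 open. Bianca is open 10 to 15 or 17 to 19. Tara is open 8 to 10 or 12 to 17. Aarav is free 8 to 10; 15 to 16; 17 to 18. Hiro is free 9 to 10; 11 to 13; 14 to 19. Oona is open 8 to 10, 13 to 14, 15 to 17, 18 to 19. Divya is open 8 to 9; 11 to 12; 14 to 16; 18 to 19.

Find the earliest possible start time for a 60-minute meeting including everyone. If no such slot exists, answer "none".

none

Dmitri ∩ Bianca: 10:00-11:00, 12:00-13:00, 14:00-15:00, 17:00-19:00.
Dmitri ∩ Bianca ∩ Tara: 12:00-13:00, 14:00-15:00.
Dmitri ∩ Bianca ∩ Tara ∩ Aarav: ∅.
Dmitri ∩ Bianca ∩ Tara ∩ Aarav ∩ Hiro: ∅.
Dmitri ∩ Bianca ∩ Tara ∩ Aarav ∩ Hiro ∩ Oona: ∅.
Dmitri ∩ Bianca ∩ Tara ∩ Aarav ∩ Hiro ∩ Oona ∩ Divya: ∅.
There is no time when everyone is free.
No common window is at least 60 minutes long.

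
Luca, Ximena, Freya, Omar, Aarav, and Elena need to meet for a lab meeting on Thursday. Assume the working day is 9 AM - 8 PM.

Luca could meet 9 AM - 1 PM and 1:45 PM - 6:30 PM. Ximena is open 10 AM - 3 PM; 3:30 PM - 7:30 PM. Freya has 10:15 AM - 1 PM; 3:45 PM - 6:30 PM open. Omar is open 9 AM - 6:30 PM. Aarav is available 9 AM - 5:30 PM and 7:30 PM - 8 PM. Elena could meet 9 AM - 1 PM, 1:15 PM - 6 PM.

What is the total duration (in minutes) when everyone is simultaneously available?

270

Luca ∩ Ximena: 10:00-13:00, 13:45-15:00, 15:30-18:30.
Luca ∩ Ximena ∩ Freya: 10:15-13:00, 15:45-18:30.
Luca ∩ Ximena ∩ Freya ∩ Omar: 10:15-13:00, 15:45-18:30.
Luca ∩ Ximena ∩ Freya ∩ Omar ∩ Aarav: 10:15-13:00, 15:45-17:30.
Luca ∩ Ximena ∩ Freya ∩ Omar ∩ Aarav ∩ Elena: 10:15-13:00, 15:45-17:30.
Summing the common windows: 165 + 105 = 270 minutes.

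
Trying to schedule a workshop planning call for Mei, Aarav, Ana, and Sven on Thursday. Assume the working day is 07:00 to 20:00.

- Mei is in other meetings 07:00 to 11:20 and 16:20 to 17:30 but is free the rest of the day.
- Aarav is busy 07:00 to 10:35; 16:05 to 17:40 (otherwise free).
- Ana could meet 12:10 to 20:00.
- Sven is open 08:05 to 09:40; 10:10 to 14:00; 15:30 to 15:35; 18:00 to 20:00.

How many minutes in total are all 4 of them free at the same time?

Mei free: 11:20-16:20, 17:30-20:00 (invert busy blocks within the working day).
Aarav free: 10:35-16:05, 17:40-20:00 (invert busy blocks within the working day).
Ana free: 12:10-20:00.
Sven free: 08:05-09:40, 10:10-14:00, 15:30-15:35, 18:00-20:00.
Mei ∩ Aarav: 11:20-16:05, 17:40-20:00.
Mei ∩ Aarav ∩ Ana: 12:10-16:05, 17:40-20:00.
Mei ∩ Aarav ∩ Ana ∩ Sven: 12:10-14:00, 15:30-15:35, 18:00-20:00.
Summing the common windows: 110 + 5 + 120 = 235 minutes.

235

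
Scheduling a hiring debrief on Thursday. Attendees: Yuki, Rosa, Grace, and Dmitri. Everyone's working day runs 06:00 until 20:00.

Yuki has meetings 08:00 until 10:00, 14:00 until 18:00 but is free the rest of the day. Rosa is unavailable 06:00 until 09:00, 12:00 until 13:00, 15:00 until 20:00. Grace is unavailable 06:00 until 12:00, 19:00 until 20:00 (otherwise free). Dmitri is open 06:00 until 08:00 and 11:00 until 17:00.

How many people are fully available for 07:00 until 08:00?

2

Yuki free: 06:00-08:00, 10:00-14:00, 18:00-20:00 (invert busy blocks within the working day).
Rosa free: 09:00-12:00, 13:00-15:00 (invert busy blocks within the working day).
Grace free: 12:00-19:00 (invert busy blocks within the working day).
Dmitri free: 06:00-08:00, 11:00-17:00.
Yuki and Dmitri can make the full 07:00-08:00 slot — that's 2.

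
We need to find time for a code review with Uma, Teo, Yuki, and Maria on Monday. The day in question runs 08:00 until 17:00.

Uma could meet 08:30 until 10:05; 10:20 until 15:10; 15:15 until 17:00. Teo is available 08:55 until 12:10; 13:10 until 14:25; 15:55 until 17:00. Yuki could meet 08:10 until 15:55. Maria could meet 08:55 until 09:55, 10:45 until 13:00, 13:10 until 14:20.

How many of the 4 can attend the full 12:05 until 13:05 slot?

2

Uma and Yuki can make the full 12:05-13:05 slot — that's 2.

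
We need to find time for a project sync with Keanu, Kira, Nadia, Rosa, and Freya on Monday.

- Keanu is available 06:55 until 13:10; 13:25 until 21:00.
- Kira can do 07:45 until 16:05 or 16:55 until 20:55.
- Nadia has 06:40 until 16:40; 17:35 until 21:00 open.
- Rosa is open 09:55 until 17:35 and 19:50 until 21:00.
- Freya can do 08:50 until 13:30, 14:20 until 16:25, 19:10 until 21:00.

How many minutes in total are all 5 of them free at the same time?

370

Keanu ∩ Kira: 07:45-13:10, 13:25-16:05, 16:55-20:55.
Keanu ∩ Kira ∩ Nadia: 07:45-13:10, 13:25-16:05, 17:35-20:55.
Keanu ∩ Kira ∩ Nadia ∩ Rosa: 09:55-13:10, 13:25-16:05, 19:50-20:55.
Keanu ∩ Kira ∩ Nadia ∩ Rosa ∩ Freya: 09:55-13:10, 13:25-13:30, 14:20-16:05, 19:50-20:55.
Summing the common windows: 195 + 5 + 105 + 65 = 370 minutes.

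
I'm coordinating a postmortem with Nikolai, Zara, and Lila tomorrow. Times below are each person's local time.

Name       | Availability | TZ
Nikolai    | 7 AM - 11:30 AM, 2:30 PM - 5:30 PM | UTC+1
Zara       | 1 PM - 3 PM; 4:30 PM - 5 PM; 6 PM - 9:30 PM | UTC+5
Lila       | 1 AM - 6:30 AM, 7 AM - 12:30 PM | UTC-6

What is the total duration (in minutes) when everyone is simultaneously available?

300

Nikolai in UTC: 06:00-10:30, 13:30-16:30 (subtract 1h to convert from UTC+1).
Zara in UTC: 08:00-10:00, 11:30-12:00, 13:00-16:30 (subtract 5h to convert from UTC+5).
Lila in UTC: 07:00-12:30, 13:00-18:30 (add 6h to convert from UTC-6).
Nikolai ∩ Zara: 08:00-10:00, 13:30-16:30.
Nikolai ∩ Zara ∩ Lila: 08:00-10:00, 13:30-16:30.
Those are the intersection windows.
Summing the common windows: 120 + 180 = 300 minutes.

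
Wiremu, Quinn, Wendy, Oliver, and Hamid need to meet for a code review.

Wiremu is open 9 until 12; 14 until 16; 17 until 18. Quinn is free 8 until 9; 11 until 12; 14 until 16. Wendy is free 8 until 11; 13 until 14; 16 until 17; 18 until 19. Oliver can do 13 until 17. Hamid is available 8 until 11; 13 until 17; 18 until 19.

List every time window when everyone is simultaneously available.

Wiremu ∩ Quinn: 11:00-12:00, 14:00-16:00.
Wiremu ∩ Quinn ∩ Wendy: ∅.
Wiremu ∩ Quinn ∩ Wendy ∩ Oliver: ∅.
Wiremu ∩ Quinn ∩ Wendy ∩ Oliver ∩ Hamid: ∅.
There is no time when everyone is free.

none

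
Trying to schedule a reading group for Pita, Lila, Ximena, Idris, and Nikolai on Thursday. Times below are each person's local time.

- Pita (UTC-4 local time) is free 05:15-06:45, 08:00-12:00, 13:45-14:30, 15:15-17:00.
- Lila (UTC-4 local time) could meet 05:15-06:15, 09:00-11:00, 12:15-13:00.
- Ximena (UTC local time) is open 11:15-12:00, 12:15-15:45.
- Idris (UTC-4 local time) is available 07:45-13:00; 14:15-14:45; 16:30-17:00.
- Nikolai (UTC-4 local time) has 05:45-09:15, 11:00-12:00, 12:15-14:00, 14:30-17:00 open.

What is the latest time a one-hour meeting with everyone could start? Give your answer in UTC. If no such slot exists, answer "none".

none

Pita in UTC: 09:15-10:45, 12:00-16:00, 17:45-18:30, 19:15-21:00 (add 4h to convert from UTC-4).
Lila in UTC: 09:15-10:15, 13:00-15:00, 16:15-17:00 (add 4h to convert from UTC-4).
Ximena in UTC: 11:15-12:00, 12:15-15:45.
Idris in UTC: 11:45-17:00, 18:15-18:45, 20:30-21:00 (add 4h to convert from UTC-4).
Nikolai in UTC: 09:45-13:15, 15:00-16:00, 16:15-18:00, 18:30-21:00 (add 4h to convert from UTC-4).
Pita ∩ Lila: 09:15-10:15, 13:00-15:00.
Pita ∩ Lila ∩ Ximena: 13:00-15:00.
Pita ∩ Lila ∩ Ximena ∩ Idris: 13:00-15:00.
Pita ∩ Lila ∩ Ximena ∩ Idris ∩ Nikolai: 13:00-13:15.
No common window is at least 60 minutes long.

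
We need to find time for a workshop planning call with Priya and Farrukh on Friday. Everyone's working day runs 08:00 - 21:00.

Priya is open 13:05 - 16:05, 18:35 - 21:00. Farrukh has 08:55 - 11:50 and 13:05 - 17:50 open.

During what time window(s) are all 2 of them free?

Priya ∩ Farrukh: 13:05-16:05.

13:05-16:05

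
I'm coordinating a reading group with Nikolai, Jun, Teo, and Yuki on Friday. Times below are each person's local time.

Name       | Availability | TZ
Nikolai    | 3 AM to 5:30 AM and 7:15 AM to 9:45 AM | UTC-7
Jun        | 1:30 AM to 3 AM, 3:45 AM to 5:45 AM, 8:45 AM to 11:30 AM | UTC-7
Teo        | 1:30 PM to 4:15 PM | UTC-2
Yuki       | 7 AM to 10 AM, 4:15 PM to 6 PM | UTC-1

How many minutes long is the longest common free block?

0

Nikolai in UTC: 10:00-12:30, 14:15-16:45 (add 7h to convert from UTC-7).
Jun in UTC: 08:30-10:00, 10:45-12:45, 15:45-18:30 (add 7h to convert from UTC-7).
Teo in UTC: 15:30-18:15 (add 2h to convert from UTC-2).
Yuki in UTC: 08:00-11:00, 17:15-19:00 (add 1h to convert from UTC-1).
Nikolai ∩ Jun: 10:45-12:30, 15:45-16:45.
Nikolai ∩ Jun ∩ Teo: 15:45-16:45.
Nikolai ∩ Jun ∩ Teo ∩ Yuki: ∅.
There is no time when everyone is free.
No common window exists, so the longest block is 0 minutes.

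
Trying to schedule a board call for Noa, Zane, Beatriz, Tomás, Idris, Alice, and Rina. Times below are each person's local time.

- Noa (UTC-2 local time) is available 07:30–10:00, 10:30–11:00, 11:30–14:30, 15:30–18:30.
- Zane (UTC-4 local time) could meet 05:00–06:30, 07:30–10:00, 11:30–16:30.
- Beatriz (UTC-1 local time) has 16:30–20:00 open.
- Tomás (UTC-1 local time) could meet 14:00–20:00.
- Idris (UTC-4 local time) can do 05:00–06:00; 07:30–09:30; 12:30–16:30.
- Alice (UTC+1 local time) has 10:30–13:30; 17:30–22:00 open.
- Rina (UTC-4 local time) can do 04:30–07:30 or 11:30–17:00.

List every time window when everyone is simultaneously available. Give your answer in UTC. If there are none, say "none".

Noa in UTC: 09:30-12:00, 12:30-13:00, 13:30-16:30, 17:30-20:30 (add 2h to convert from UTC-2).
Zane in UTC: 09:00-10:30, 11:30-14:00, 15:30-20:30 (add 4h to convert from UTC-4).
Beatriz in UTC: 17:30-21:00 (add 1h to convert from UTC-1).
Tomás in UTC: 15:00-21:00 (add 1h to convert from UTC-1).
Idris in UTC: 09:00-10:00, 11:30-13:30, 16:30-20:30 (add 4h to convert from UTC-4).
Alice in UTC: 09:30-12:30, 16:30-21:00 (subtract 1h to convert from UTC+1).
Rina in UTC: 08:30-11:30, 15:30-21:00 (add 4h to convert from UTC-4).
Noa ∩ Zane: 09:30-10:30, 11:30-12:00, 12:30-13:00, 13:30-14:00, 15:30-16:30, 17:30-20:30.
Noa ∩ Zane ∩ Beatriz: 17:30-20:30.
Noa ∩ Zane ∩ Beatriz ∩ Tomás: 17:30-20:30.
Noa ∩ Zane ∩ Beatriz ∩ Tomás ∩ Idris: 17:30-20:30.
Noa ∩ Zane ∩ Beatriz ∩ Tomás ∩ Idris ∩ Alice: 17:30-20:30.
Noa ∩ Zane ∩ Beatriz ∩ Tomás ∩ Idris ∩ Alice ∩ Rina: 17:30-20:30.
So the common availability across everyone is 17:30-20:30.

17:30-20:30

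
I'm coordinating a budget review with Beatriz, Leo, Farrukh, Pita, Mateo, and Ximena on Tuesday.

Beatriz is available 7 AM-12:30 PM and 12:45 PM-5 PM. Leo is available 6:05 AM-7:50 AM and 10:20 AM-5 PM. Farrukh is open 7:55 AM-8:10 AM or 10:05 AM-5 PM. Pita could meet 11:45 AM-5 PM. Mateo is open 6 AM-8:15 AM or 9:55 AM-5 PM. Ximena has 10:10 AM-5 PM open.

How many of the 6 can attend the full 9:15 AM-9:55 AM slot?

Beatriz can make the full 09:15-09:55 slot — that's 1.

1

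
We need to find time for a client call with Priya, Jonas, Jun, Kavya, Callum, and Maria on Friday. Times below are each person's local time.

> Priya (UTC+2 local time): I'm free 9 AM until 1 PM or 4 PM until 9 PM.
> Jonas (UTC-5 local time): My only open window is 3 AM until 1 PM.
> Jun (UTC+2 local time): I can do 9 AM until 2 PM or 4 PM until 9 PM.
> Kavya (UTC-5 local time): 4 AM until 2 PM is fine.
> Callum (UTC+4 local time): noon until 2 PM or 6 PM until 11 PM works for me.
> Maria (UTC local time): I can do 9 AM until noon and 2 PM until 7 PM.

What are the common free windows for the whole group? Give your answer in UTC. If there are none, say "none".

09:00-10:00, 14:00-18:00

Priya in UTC: 07:00-11:00, 14:00-19:00 (subtract 2h to convert from UTC+2).
Jonas in UTC: 08:00-18:00 (add 5h to convert from UTC-5).
Jun in UTC: 07:00-12:00, 14:00-19:00 (subtract 2h to convert from UTC+2).
Kavya in UTC: 09:00-19:00 (add 5h to convert from UTC-5).
Callum in UTC: 08:00-10:00, 14:00-19:00 (subtract 4h to convert from UTC+4).
Maria in UTC: 09:00-12:00, 14:00-19:00.
Priya ∩ Jonas: 08:00-11:00, 14:00-18:00.
Priya ∩ Jonas ∩ Jun: 08:00-11:00, 14:00-18:00.
Priya ∩ Jonas ∩ Jun ∩ Kavya: 09:00-11:00, 14:00-18:00.
Priya ∩ Jonas ∩ Jun ∩ Kavya ∩ Callum: 09:00-10:00, 14:00-18:00.
Priya ∩ Jonas ∩ Jun ∩ Kavya ∩ Callum ∩ Maria: 09:00-10:00, 14:00-18:00.
So the common availability across everyone is 09:00-10:00, 14:00-18:00.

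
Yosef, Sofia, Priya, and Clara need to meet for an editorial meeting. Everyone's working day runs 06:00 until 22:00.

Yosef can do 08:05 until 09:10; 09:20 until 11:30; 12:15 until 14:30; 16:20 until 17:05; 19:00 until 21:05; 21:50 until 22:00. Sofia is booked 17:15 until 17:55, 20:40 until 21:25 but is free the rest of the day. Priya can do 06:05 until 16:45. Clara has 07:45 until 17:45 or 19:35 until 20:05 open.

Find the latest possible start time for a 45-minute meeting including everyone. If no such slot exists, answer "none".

Yosef free: 08:05-09:10, 09:20-11:30, 12:15-14:30, 16:20-17:05, 19:00-21:05, 21:50-22:00.
Sofia free: 06:00-17:15, 17:55-20:40, 21:25-22:00 (invert busy blocks within the working day).
Priya free: 06:05-16:45.
Clara free: 07:45-17:45, 19:35-20:05.
Yosef ∩ Sofia: 08:05-09:10, 09:20-11:30, 12:15-14:30, 16:20-17:05, 19:00-20:40, 21:50-22:00.
Yosef ∩ Sofia ∩ Priya: 08:05-09:10, 09:20-11:30, 12:15-14:30, 16:20-16:45.
Yosef ∩ Sofia ∩ Priya ∩ Clara: 08:05-09:10, 09:20-11:30, 12:15-14:30, 16:20-16:45.
The last common window of at least 45 minutes is 12:15-14:30; a 45-minute meeting can start as late as 13:45 and still end by 14:30.

13:45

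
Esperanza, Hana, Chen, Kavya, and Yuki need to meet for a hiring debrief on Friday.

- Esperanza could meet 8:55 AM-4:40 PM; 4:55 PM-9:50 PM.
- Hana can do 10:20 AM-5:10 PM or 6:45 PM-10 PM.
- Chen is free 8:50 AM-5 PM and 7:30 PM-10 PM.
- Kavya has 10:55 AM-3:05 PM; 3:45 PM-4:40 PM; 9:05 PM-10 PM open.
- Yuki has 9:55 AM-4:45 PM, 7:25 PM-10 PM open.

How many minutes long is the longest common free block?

Esperanza ∩ Hana: 10:20-16:40, 16:55-17:10, 18:45-21:50.
Esperanza ∩ Hana ∩ Chen: 10:20-16:40, 16:55-17:00, 19:30-21:50.
Esperanza ∩ Hana ∩ Chen ∩ Kavya: 10:55-15:05, 15:45-16:40, 21:05-21:50.
Esperanza ∩ Hana ∩ Chen ∩ Kavya ∩ Yuki: 10:55-15:05, 15:45-16:40, 21:05-21:50.
The longest is 10:55-15:05 at 250 minutes.

250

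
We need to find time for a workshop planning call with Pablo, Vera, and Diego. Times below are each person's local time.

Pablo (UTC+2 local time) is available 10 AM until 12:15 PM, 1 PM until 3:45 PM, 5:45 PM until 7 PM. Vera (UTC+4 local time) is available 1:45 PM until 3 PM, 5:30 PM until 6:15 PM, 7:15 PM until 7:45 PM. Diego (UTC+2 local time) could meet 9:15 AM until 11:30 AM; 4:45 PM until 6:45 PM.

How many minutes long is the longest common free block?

0

Pablo in UTC: 08:00-10:15, 11:00-13:45, 15:45-17:00 (subtract 2h to convert from UTC+2).
Vera in UTC: 09:45-11:00, 13:30-14:15, 15:15-15:45 (subtract 4h to convert from UTC+4).
Diego in UTC: 07:15-09:30, 14:45-16:45 (subtract 2h to convert from UTC+2).
Pablo ∩ Vera: 09:45-10:15, 13:30-13:45.
Pablo ∩ Vera ∩ Diego: ∅.
There is no time when everyone is free.
No common window exists, so the longest block is 0 minutes.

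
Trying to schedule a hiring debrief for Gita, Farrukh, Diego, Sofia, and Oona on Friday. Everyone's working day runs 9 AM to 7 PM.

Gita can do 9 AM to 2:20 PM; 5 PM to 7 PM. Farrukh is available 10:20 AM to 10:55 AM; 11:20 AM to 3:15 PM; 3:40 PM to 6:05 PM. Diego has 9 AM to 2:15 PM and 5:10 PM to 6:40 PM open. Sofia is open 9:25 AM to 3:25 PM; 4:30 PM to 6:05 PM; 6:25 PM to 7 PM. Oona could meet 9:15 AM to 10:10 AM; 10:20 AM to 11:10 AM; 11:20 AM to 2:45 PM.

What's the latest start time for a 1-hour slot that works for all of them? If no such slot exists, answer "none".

13:15

Gita ∩ Farrukh: 10:20-10:55, 11:20-14:20, 17:00-18:05.
Gita ∩ Farrukh ∩ Diego: 10:20-10:55, 11:20-14:15, 17:10-18:05.
Gita ∩ Farrukh ∩ Diego ∩ Sofia: 10:20-10:55, 11:20-14:15, 17:10-18:05.
Gita ∩ Farrukh ∩ Diego ∩ Sofia ∩ Oona: 10:20-10:55, 11:20-14:15.
The last common window of at least 60 minutes is 11:20-14:15; a 60-minute meeting can start as late as 13:15 and still end by 14:15.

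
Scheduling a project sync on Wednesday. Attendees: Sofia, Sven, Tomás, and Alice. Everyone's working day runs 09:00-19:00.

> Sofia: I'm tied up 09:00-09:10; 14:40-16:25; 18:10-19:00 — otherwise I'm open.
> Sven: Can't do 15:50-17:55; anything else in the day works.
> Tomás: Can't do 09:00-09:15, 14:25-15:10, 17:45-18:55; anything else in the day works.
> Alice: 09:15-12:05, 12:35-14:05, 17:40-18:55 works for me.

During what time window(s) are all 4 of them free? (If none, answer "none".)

Sofia free: 09:10-14:40, 16:25-18:10 (invert busy blocks within the working day).
Sven free: 09:00-15:50, 17:55-19:00 (invert busy blocks within the working day).
Tomás free: 09:15-14:25, 15:10-17:45, 18:55-19:00 (invert busy blocks within the working day).
Alice free: 09:15-12:05, 12:35-14:05, 17:40-18:55.
Sofia ∩ Sven: 09:10-14:40, 17:55-18:10.
Sofia ∩ Sven ∩ Tomás: 09:15-14:25.
Sofia ∩ Sven ∩ Tomás ∩ Alice: 09:15-12:05, 12:35-14:05.
So the common availability across everyone is 09:15-12:05, 12:35-14:05.

09:15-12:05, 12:35-14:05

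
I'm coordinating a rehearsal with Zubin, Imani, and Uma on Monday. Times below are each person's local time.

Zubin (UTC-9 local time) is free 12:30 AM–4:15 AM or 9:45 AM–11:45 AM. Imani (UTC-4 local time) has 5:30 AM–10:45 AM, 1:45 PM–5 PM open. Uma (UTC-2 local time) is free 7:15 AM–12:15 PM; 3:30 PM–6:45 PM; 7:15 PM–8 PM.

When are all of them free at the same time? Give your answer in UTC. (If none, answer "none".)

Zubin in UTC: 09:30-13:15, 18:45-20:45 (add 9h to convert from UTC-9).
Imani in UTC: 09:30-14:45, 17:45-21:00 (add 4h to convert from UTC-4).
Uma in UTC: 09:15-14:15, 17:30-20:45, 21:15-22:00 (add 2h to convert from UTC-2).
Zubin ∩ Imani: 09:30-13:15, 18:45-20:45.
Zubin ∩ Imani ∩ Uma: 09:30-13:15, 18:45-20:45.

09:30-13:15, 18:45-20:45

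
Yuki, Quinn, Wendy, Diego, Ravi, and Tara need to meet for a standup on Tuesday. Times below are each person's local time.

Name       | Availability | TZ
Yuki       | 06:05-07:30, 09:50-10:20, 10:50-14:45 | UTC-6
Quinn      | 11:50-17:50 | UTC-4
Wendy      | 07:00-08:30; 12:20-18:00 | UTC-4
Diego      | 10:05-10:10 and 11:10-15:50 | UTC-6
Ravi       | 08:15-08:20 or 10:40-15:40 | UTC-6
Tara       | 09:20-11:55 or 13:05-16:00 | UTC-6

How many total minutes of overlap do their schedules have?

145

Yuki in UTC: 12:05-13:30, 15:50-16:20, 16:50-20:45 (add 6h to convert from UTC-6).
Quinn in UTC: 15:50-21:50 (add 4h to convert from UTC-4).
Wendy in UTC: 11:00-12:30, 16:20-22:00 (add 4h to convert from UTC-4).
Diego in UTC: 16:05-16:10, 17:10-21:50 (add 6h to convert from UTC-6).
Ravi in UTC: 14:15-14:20, 16:40-21:40 (add 6h to convert from UTC-6).
Tara in UTC: 15:20-17:55, 19:05-22:00 (add 6h to convert from UTC-6).
Yuki ∩ Quinn: 15:50-16:20, 16:50-20:45.
Yuki ∩ Quinn ∩ Wendy: 16:50-20:45.
Yuki ∩ Quinn ∩ Wendy ∩ Diego: 17:10-20:45.
Yuki ∩ Quinn ∩ Wendy ∩ Diego ∩ Ravi: 17:10-20:45.
Yuki ∩ Quinn ∩ Wendy ∩ Diego ∩ Ravi ∩ Tara: 17:10-17:55, 19:05-20:45.
Summing the common windows: 45 + 100 = 145 minutes.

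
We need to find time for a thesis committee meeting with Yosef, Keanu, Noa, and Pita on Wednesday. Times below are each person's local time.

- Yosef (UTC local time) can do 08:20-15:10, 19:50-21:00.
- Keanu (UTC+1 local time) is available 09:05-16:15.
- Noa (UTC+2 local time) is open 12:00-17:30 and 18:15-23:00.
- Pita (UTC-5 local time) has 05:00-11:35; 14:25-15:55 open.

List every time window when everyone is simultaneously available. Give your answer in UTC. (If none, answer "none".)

10:00-15:10

Yosef in UTC: 08:20-15:10, 19:50-21:00.
Keanu in UTC: 08:05-15:15 (subtract 1h to convert from UTC+1).
Noa in UTC: 10:00-15:30, 16:15-21:00 (subtract 2h to convert from UTC+2).
Pita in UTC: 10:00-16:35, 19:25-20:55 (add 5h to convert from UTC-5).
Yosef ∩ Keanu: 08:20-15:10.
Yosef ∩ Keanu ∩ Noa: 10:00-15:10.
Yosef ∩ Keanu ∩ Noa ∩ Pita: 10:00-15:10.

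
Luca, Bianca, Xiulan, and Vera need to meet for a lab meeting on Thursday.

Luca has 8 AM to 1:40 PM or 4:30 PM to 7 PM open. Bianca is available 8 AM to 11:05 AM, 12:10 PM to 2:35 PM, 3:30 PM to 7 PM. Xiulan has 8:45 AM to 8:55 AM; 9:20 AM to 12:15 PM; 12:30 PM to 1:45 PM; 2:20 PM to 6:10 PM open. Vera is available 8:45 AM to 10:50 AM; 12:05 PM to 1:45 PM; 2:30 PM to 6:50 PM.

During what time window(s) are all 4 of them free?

Luca ∩ Bianca: 08:00-11:05, 12:10-13:40, 16:30-19:00.
Luca ∩ Bianca ∩ Xiulan: 08:45-08:55, 09:20-11:05, 12:10-12:15, 12:30-13:40, 16:30-18:10.
Luca ∩ Bianca ∩ Xiulan ∩ Vera: 08:45-08:55, 09:20-10:50, 12:10-12:15, 12:30-13:40, 16:30-18:10.
Those are the intersection windows.

08:45-08:55, 09:20-10:50, 12:10-12:15, 12:30-13:40, 16:30-18:10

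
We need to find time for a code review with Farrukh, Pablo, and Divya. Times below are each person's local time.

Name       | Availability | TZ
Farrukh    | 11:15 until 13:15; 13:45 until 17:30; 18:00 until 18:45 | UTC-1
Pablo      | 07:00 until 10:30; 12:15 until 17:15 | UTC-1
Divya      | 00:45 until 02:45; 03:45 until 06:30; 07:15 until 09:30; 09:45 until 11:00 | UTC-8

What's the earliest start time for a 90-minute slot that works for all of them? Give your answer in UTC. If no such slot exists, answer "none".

15:15

Farrukh in UTC: 12:15-14:15, 14:45-18:30, 19:00-19:45 (add 1h to convert from UTC-1).
Pablo in UTC: 08:00-11:30, 13:15-18:15 (add 1h to convert from UTC-1).
Divya in UTC: 08:45-10:45, 11:45-14:30, 15:15-17:30, 17:45-19:00 (add 8h to convert from UTC-8).
Farrukh ∩ Pablo: 13:15-14:15, 14:45-18:15.
Farrukh ∩ Pablo ∩ Divya: 13:15-14:15, 15:15-17:30, 17:45-18:15.
The first common window of at least 90 minutes is 15:15-17:30, so the earliest start is 15:15.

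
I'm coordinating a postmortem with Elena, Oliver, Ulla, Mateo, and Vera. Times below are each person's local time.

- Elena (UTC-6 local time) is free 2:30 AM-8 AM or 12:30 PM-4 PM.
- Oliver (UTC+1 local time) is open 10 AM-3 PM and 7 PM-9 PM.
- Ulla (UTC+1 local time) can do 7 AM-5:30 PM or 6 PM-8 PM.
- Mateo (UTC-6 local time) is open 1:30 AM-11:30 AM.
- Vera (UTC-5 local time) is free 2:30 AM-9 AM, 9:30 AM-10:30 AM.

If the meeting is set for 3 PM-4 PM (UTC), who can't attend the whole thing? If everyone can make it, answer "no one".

Elena in UTC: 08:30-14:00, 18:30-22:00 (add 6h to convert from UTC-6).
Oliver in UTC: 09:00-14:00, 18:00-20:00 (subtract 1h to convert from UTC+1).
Ulla in UTC: 06:00-16:30, 17:00-19:00 (subtract 1h to convert from UTC+1).
Mateo in UTC: 07:30-17:30 (add 6h to convert from UTC-6).
Vera in UTC: 07:30-14:00, 14:30-15:30 (add 5h to convert from UTC-5).
Elena: not fully free for 15:00-16:00. Oliver: not fully free for 15:00-16:00. Ulla: free for 15:00-16:00. Mateo: free for 15:00-16:00. Vera: not fully free for 15:00-16:00.

Elena, Oliver, Vera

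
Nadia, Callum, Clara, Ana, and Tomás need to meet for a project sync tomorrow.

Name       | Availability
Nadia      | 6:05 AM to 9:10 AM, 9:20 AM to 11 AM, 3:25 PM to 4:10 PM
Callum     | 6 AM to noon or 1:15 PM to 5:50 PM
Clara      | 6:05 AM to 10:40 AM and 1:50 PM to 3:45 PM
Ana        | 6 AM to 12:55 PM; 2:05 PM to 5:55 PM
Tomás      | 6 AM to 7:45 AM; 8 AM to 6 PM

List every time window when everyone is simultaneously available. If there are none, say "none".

Nadia ∩ Callum: 06:05-09:10, 09:20-11:00, 15:25-16:10.
Nadia ∩ Callum ∩ Clara: 06:05-09:10, 09:20-10:40, 15:25-15:45.
Nadia ∩ Callum ∩ Clara ∩ Ana: 06:05-09:10, 09:20-10:40, 15:25-15:45.
Nadia ∩ Callum ∩ Clara ∩ Ana ∩ Tomás: 06:05-07:45, 08:00-09:10, 09:20-10:40, 15:25-15:45.

06:05-07:45, 08:00-09:10, 09:20-10:40, 15:25-15:45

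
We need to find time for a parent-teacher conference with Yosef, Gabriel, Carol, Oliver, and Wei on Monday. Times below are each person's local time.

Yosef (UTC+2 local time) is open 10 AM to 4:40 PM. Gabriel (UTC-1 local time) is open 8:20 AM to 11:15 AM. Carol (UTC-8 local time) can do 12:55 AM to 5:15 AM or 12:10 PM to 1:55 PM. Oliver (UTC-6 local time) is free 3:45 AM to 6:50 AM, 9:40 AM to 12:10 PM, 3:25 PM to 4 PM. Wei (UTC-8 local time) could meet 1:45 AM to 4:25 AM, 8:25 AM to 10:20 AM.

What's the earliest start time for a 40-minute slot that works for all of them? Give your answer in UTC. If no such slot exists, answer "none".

Yosef in UTC: 08:00-14:40 (subtract 2h to convert from UTC+2).
Gabriel in UTC: 09:20-12:15 (add 1h to convert from UTC-1).
Carol in UTC: 08:55-13:15, 20:10-21:55 (add 8h to convert from UTC-8).
Oliver in UTC: 09:45-12:50, 15:40-18:10, 21:25-22:00 (add 6h to convert from UTC-6).
Wei in UTC: 09:45-12:25, 16:25-18:20 (add 8h to convert from UTC-8).
Yosef ∩ Gabriel: 09:20-12:15.
Yosef ∩ Gabriel ∩ Carol: 09:20-12:15.
Yosef ∩ Gabriel ∩ Carol ∩ Oliver: 09:45-12:15.
Yosef ∩ Gabriel ∩ Carol ∩ Oliver ∩ Wei: 09:45-12:15.
So the common availability across everyone is 09:45-12:15.
The first common window of at least 40 minutes is 09:45-12:15, so the earliest start is 09:45.

09:45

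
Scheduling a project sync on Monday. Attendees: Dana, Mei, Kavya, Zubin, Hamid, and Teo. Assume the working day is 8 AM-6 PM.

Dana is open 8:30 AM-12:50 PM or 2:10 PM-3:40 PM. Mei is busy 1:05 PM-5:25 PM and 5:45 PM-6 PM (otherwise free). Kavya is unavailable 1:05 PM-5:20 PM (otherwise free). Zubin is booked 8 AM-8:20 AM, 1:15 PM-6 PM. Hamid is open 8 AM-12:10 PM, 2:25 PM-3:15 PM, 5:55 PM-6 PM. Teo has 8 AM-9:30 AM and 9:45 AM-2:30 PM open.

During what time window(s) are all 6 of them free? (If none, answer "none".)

Dana free: 08:30-12:50, 14:10-15:40.
Mei free: 08:00-13:05, 17:25-17:45 (invert busy blocks within the working day).
Kavya free: 08:00-13:05, 17:20-18:00 (invert busy blocks within the working day).
Zubin free: 08:20-13:15 (invert busy blocks within the working day).
Hamid free: 08:00-12:10, 14:25-15:15, 17:55-18:00.
Teo free: 08:00-09:30, 09:45-14:30.
Dana ∩ Mei: 08:30-12:50.
Dana ∩ Mei ∩ Kavya: 08:30-12:50.
Dana ∩ Mei ∩ Kavya ∩ Zubin: 08:30-12:50.
Dana ∩ Mei ∩ Kavya ∩ Zubin ∩ Hamid: 08:30-12:10.
Dana ∩ Mei ∩ Kavya ∩ Zubin ∩ Hamid ∩ Teo: 08:30-09:30, 09:45-12:10.

08:30-09:30, 09:45-12:10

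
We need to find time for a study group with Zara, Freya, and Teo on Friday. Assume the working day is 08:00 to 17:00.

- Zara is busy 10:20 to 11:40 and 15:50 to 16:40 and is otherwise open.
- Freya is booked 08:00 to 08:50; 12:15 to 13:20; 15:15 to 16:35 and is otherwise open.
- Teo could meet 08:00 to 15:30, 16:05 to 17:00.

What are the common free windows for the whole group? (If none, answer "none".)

Zara free: 08:00-10:20, 11:40-15:50, 16:40-17:00 (invert busy blocks within the working day).
Freya free: 08:50-12:15, 13:20-15:15, 16:35-17:00 (invert busy blocks within the working day).
Teo free: 08:00-15:30, 16:05-17:00.
Zara ∩ Freya: 08:50-10:20, 11:40-12:15, 13:20-15:15, 16:40-17:00.
Zara ∩ Freya ∩ Teo: 08:50-10:20, 11:40-12:15, 13:20-15:15, 16:40-17:00.

08:50-10:20, 11:40-12:15, 13:20-15:15, 16:40-17:00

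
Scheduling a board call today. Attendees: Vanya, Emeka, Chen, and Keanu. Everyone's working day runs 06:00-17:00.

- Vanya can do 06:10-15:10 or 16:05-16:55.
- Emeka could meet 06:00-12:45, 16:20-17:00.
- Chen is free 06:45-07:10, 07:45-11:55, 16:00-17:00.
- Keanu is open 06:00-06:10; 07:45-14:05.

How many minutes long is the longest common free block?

Vanya ∩ Emeka: 06:10-12:45, 16:20-16:55.
Vanya ∩ Emeka ∩ Chen: 06:45-07:10, 07:45-11:55, 16:20-16:55.
Vanya ∩ Emeka ∩ Chen ∩ Keanu: 07:45-11:55.
The longest is 07:45-11:55 at 250 minutes.

250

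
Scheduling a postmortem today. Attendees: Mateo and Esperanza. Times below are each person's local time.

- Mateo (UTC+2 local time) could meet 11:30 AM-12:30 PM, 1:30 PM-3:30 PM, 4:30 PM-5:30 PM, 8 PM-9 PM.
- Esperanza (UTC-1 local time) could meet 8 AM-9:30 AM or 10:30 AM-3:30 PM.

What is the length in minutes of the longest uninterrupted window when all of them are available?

120

Mateo in UTC: 09:30-10:30, 11:30-13:30, 14:30-15:30, 18:00-19:00 (subtract 2h to convert from UTC+2).
Esperanza in UTC: 09:00-10:30, 11:30-16:30 (add 1h to convert from UTC-1).
Mateo ∩ Esperanza: 09:30-10:30, 11:30-13:30, 14:30-15:30.
The longest is 11:30-13:30 at 120 minutes.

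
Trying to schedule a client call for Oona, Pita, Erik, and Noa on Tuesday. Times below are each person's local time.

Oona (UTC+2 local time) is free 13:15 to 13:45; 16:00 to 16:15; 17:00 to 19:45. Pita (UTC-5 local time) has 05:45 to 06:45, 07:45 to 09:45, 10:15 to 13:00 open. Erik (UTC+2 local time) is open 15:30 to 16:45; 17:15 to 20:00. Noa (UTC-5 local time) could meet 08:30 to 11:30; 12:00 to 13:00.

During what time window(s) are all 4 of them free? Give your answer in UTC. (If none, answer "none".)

Oona in UTC: 11:15-11:45, 14:00-14:15, 15:00-17:45 (subtract 2h to convert from UTC+2).
Pita in UTC: 10:45-11:45, 12:45-14:45, 15:15-18:00 (add 5h to convert from UTC-5).
Erik in UTC: 13:30-14:45, 15:15-18:00 (subtract 2h to convert from UTC+2).
Noa in UTC: 13:30-16:30, 17:00-18:00 (add 5h to convert from UTC-5).
Oona ∩ Pita: 11:15-11:45, 14:00-14:15, 15:15-17:45.
Oona ∩ Pita ∩ Erik: 14:00-14:15, 15:15-17:45.
Oona ∩ Pita ∩ Erik ∩ Noa: 14:00-14:15, 15:15-16:30, 17:00-17:45.

14:00-14:15, 15:15-16:30, 17:00-17:45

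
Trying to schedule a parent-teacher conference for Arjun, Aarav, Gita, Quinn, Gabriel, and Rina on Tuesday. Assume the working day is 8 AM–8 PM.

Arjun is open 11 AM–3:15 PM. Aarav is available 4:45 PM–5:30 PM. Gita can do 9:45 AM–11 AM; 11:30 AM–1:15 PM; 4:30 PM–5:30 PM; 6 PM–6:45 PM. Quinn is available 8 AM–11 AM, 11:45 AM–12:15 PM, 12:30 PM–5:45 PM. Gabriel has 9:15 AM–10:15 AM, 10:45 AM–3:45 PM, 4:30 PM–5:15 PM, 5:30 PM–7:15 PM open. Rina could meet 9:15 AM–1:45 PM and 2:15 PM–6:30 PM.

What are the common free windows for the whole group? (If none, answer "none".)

Arjun ∩ Aarav: ∅.
Arjun ∩ Aarav ∩ Gita: ∅.
Arjun ∩ Aarav ∩ Gita ∩ Quinn: ∅.
Arjun ∩ Aarav ∩ Gita ∩ Quinn ∩ Gabriel: ∅.
Arjun ∩ Aarav ∩ Gita ∩ Quinn ∩ Gabriel ∩ Rina: ∅.
There is no time when everyone is free.

none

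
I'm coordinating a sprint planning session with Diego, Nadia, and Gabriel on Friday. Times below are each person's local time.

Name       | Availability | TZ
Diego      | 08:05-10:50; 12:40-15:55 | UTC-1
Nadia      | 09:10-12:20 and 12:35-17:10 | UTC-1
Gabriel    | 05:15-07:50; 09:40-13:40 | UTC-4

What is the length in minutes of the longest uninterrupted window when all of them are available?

Diego in UTC: 09:05-11:50, 13:40-16:55 (add 1h to convert from UTC-1).
Nadia in UTC: 10:10-13:20, 13:35-18:10 (add 1h to convert from UTC-1).
Gabriel in UTC: 09:15-11:50, 13:40-17:40 (add 4h to convert from UTC-4).
Diego ∩ Nadia: 10:10-11:50, 13:40-16:55.
Diego ∩ Nadia ∩ Gabriel: 10:10-11:50, 13:40-16:55.
The longest is 13:40-16:55 at 195 minutes.

195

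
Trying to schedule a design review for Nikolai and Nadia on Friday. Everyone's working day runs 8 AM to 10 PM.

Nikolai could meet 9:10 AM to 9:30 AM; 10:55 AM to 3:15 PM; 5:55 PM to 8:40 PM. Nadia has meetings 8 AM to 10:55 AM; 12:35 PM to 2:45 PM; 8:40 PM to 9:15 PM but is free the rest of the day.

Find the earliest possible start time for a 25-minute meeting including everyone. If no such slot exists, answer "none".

Nikolai free: 09:10-09:30, 10:55-15:15, 17:55-20:40.
Nadia free: 10:55-12:35, 14:45-20:40, 21:15-22:00 (invert busy blocks within the working day).
Nikolai ∩ Nadia: 10:55-12:35, 14:45-15:15, 17:55-20:40.
Those are the intersection windows.
The first common window of at least 25 minutes is 10:55-12:35, so the earliest start is 10:55.

10:55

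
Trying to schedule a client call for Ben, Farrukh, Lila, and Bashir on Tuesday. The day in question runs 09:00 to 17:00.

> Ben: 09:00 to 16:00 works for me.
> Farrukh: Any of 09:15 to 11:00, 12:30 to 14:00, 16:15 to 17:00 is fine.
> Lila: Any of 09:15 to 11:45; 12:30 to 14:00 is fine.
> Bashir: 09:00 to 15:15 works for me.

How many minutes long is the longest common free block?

105

Ben ∩ Farrukh: 09:15-11:00, 12:30-14:00.
Ben ∩ Farrukh ∩ Lila: 09:15-11:00, 12:30-14:00.
Ben ∩ Farrukh ∩ Lila ∩ Bashir: 09:15-11:00, 12:30-14:00.
The longest is 09:15-11:00 at 105 minutes.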